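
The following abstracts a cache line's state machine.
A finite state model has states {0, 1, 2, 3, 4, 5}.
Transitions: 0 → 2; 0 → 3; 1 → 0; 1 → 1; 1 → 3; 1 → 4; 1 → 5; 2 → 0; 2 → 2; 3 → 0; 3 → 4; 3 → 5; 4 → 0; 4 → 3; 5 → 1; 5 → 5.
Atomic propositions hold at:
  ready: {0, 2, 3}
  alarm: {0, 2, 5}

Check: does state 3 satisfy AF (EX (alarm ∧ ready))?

Sat(alarm ∧ ready) = {0, 2}
Sat(EX (alarm ∧ ready)) = {s : some successor in {0, 2}} = {0, 1, 2, 3, 4}
AF (EX (alarm ∧ ready)): least fixpoint, start Z0 = {0, 1, 2, 3, 4}, add states with every successor in Z. Already a fixed point.
Sat(AF (EX (alarm ∧ ready))) = {0, 1, 2, 3, 4}
3 ∈ Sat(AF (EX (alarm ∧ ready))) = {0, 1, 2, 3, 4}, so the formula holds at 3.

Yes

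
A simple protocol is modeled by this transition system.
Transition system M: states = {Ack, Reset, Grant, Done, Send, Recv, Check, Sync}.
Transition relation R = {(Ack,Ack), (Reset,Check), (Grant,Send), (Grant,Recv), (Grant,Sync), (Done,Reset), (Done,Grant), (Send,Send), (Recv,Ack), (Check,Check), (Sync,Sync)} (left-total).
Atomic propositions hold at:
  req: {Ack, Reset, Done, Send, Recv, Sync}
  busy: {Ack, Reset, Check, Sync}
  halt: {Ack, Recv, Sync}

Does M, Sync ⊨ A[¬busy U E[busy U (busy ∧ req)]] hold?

Sat(¬busy) = {Grant, Done, Send, Recv}
Sat(busy ∧ req) = {Ack, Reset, Sync}
E[busy U (busy ∧ req)]: least fixpoint, start Z0 = Sat((busy ∧ req)) = {Ack, Reset, Sync}, add states in Sat(busy) with some successor in Z. Already a fixed point.
Sat(E[busy U (busy ∧ req)]) = {Ack, Reset, Sync}
A[¬busy U E[busy U (busy ∧ req)]]: least fixpoint, start Z0 = Sat(E[busy U (busy ∧ req)]) = {Ack, Reset, Sync}, add states in Sat(¬busy) with every successor in Z. Z1 = {Ack, Reset, Recv, Sync}; fixed.
Sat(A[¬busy U E[busy U (busy ∧ req)]]) = {Ack, Reset, Recv, Sync}
Sync ∈ Sat(A[¬busy U E[busy U (busy ∧ req)]]) = {Ack, Reset, Recv, Sync}, so the formula holds at Sync.

Yes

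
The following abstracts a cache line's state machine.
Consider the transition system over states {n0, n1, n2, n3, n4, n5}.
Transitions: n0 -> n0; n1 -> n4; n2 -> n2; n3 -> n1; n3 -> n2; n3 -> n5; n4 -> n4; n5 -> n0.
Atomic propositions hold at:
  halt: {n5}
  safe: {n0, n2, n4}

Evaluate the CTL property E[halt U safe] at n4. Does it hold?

Yes

E[halt U safe]: least fixpoint, start Z0 = Sat(safe) = {n0, n2, n4}, add states in Sat(halt) with some successor in Z. Z1 = {n0, n2, n4, n5}; fixed.
Sat(E[halt U safe]) = {n0, n2, n4, n5}
n4 ∈ Sat(E[halt U safe]) = {n0, n2, n4, n5}, so the formula holds at n4.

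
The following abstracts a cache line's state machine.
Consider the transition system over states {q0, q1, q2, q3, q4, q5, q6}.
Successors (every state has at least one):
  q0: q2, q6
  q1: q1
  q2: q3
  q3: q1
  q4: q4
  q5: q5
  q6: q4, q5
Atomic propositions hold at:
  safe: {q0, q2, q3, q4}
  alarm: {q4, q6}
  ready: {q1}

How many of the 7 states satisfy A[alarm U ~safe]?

3

Sat(~safe) = {q1, q5, q6}
A[alarm U ~safe]: least fixpoint, start Z0 = Sat(~safe) = {q1, q5, q6}, add states in Sat(alarm) with every successor in Z. Already a fixed point.
Sat(A[alarm U ~safe]) = {q1, q5, q6}
|Sat(A[alarm U ~safe])| = |{q1, q5, q6}| = 3.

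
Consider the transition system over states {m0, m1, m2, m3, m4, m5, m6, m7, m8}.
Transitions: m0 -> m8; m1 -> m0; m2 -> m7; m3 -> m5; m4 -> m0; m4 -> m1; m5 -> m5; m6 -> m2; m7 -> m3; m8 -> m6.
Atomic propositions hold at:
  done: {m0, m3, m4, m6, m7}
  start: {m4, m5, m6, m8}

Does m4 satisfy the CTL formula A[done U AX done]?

Yes

Sat(AX done) = {s : every successor in {m0, m3, m4, m6, m7}} = {m1, m2, m7, m8}
A[done U AX done]: least fixpoint, start Z0 = Sat(AX done) = {m1, m2, m7, m8}, add states in Sat(done) with every successor in Z. Z1 = {m0, m1, m2, m6, m7, m8}; Z2 = {m0, m1, m2, m4, m6, m7, m8}; fixed.
Sat(A[done U AX done]) = {m0, m1, m2, m4, m6, m7, m8}
m4 ∈ Sat(A[done U AX done]) = {m0, m1, m2, m4, m6, m7, m8}, so the formula holds at m4.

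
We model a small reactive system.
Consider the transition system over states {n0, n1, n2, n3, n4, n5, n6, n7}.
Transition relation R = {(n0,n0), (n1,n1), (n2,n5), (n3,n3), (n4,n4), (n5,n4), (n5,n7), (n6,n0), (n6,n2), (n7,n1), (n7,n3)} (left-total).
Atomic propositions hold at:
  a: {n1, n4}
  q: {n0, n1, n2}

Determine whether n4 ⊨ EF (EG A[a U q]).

A[a U q]: least fixpoint, start Z0 = Sat(q) = {n0, n1, n2}, add states in Sat(a) with every successor in Z. Already a fixed point.
Sat(A[a U q]) = {n0, n1, n2}
EG A[a U q]: greatest fixpoint, start Z0 = {n0, n1, n2}, keep only states in Sat with some successor in Z. Z1 = {n0, n1}; fixed.
Sat(EG A[a U q]) = {n0, n1}
EF (EG A[a U q]): least fixpoint, start Z0 = {n0, n1}, add states with some successor in Z. Z1 = {n0, n1, n6, n7}; Z2 = {n0, n1, n5, n6, n7}; Z3 = {n0, n1, n2, n5, n6, n7}; fixed.
Sat(EF (EG A[a U q])) = {n0, n1, n2, n5, n6, n7}
n4 ∉ Sat(EF (EG A[a U q])) = {n0, n1, n2, n5, n6, n7}, so the formula does not hold at n4.

No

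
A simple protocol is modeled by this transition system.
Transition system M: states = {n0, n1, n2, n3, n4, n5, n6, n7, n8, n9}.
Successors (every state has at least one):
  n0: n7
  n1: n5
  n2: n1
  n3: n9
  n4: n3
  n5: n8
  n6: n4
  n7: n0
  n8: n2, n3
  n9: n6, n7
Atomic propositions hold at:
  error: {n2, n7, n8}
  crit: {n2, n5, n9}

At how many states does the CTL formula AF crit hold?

8

AF crit: least fixpoint, start Z0 = {n2, n5, n9}, add states with every successor in Z. Z1 = {n1, n2, n3, n5, n9}; Z2 = {n1, n2, n3, n4, n5, n8, n9}; Z3 = {n1, n2, n3, n4, n5, n6, n8, n9}; fixed.
Sat(AF crit) = {n1, n2, n3, n4, n5, n6, n8, n9}
|Sat(AF crit)| = |{n1, n2, n3, n4, n5, n6, n8, n9}| = 8.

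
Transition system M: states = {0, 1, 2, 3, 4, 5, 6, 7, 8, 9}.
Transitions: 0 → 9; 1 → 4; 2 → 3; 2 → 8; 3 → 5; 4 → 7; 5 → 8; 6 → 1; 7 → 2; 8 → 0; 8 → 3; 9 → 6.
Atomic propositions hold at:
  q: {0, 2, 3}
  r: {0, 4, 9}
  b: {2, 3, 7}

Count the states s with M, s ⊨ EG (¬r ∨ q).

5

Sat(¬r) = {1, 2, 3, 5, 6, 7, 8}
Sat(¬r ∨ q) = {0, 1, 2, 3, 5, 6, 7, 8}
EG (¬r ∨ q): greatest fixpoint, start Z0 = {0, 1, 2, 3, 5, 6, 7, 8}, keep only states in Sat with some successor in Z. Z1 = {2, 3, 5, 6, 7, 8}; Z2 = {2, 3, 5, 7, 8}; fixed.
Sat(EG (¬r ∨ q)) = {2, 3, 5, 7, 8}
|Sat(EG (¬r ∨ q))| = |{2, 3, 5, 7, 8}| = 5.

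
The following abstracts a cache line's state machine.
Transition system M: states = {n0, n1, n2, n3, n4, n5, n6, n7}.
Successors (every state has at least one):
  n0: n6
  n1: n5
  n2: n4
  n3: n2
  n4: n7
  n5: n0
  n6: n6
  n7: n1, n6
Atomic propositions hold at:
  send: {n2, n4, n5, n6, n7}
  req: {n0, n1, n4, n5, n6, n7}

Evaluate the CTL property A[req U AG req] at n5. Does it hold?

Yes

AG req: greatest fixpoint, start Z0 = {n0, n1, n4, n5, n6, n7}, keep only states in Sat with every successor in Z. Already a fixed point.
Sat(AG req) = {n0, n1, n4, n5, n6, n7}
A[req U AG req]: least fixpoint, start Z0 = Sat(AG req) = {n0, n1, n4, n5, n6, n7}, add states in Sat(req) with every successor in Z. Already a fixed point.
Sat(A[req U AG req]) = {n0, n1, n4, n5, n6, n7}
n5 ∈ Sat(A[req U AG req]) = {n0, n1, n4, n5, n6, n7}, so the formula holds at n5.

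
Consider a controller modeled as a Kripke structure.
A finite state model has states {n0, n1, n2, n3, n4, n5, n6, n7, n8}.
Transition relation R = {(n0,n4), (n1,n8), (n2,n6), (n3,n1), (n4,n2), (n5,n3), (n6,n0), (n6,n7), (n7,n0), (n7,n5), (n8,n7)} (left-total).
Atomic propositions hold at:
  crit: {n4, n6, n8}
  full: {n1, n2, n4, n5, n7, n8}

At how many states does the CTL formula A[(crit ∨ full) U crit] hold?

Sat(crit ∨ full) = {n1, n2, n4, n5, n6, n7, n8}
A[(crit ∨ full) U crit]: least fixpoint, start Z0 = Sat(crit) = {n4, n6, n8}, add states in Sat(crit ∨ full) with every successor in Z. Z1 = {n1, n2, n4, n6, n8}; fixed.
Sat(A[(crit ∨ full) U crit]) = {n1, n2, n4, n6, n8}
|Sat(A[(crit ∨ full) U crit])| = |{n1, n2, n4, n6, n8}| = 5.

5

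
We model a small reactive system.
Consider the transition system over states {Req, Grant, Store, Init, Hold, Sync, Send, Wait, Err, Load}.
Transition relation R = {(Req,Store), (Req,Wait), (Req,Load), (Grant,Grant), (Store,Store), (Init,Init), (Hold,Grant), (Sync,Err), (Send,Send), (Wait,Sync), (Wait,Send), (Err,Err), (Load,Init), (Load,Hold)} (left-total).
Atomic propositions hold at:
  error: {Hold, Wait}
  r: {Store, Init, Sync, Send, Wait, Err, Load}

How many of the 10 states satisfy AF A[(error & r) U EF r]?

Sat(error & r) = {Wait}
EF r: least fixpoint, start Z0 = {Store, Init, Sync, Send, Wait, Err, Load}, add states with some successor in Z. Z1 = {Req, Store, Init, Sync, Send, Wait, Err, Load}; fixed.
Sat(EF r) = {Req, Store, Init, Sync, Send, Wait, Err, Load}
A[(error & r) U EF r]: least fixpoint, start Z0 = Sat(EF r) = {Req, Store, Init, Sync, Send, Wait, Err, Load}, add states in Sat(error & r) with every successor in Z. Already a fixed point.
Sat(A[(error & r) U EF r]) = {Req, Store, Init, Sync, Send, Wait, Err, Load}
AF A[(error & r) U EF r]: least fixpoint, start Z0 = {Req, Store, Init, Sync, Send, Wait, Err, Load}, add states with every successor in Z. Already a fixed point.
Sat(AF A[(error & r) U EF r]) = {Req, Store, Init, Sync, Send, Wait, Err, Load}
|Sat(AF A[(error & r) U EF r])| = |{Req, Store, Init, Sync, Send, Wait, Err, Load}| = 8.

8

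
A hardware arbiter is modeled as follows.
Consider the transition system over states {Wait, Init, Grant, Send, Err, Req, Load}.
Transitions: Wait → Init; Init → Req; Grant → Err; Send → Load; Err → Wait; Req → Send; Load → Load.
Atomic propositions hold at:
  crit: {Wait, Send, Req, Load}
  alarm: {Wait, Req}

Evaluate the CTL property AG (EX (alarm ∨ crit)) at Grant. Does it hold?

No

Sat(alarm ∨ crit) = {Wait, Send, Req, Load}
Sat(EX (alarm ∨ crit)) = {s : some successor in {Wait, Send, Req, Load}} = {Init, Send, Err, Req, Load}
AG (EX (alarm ∨ crit)): greatest fixpoint, start Z0 = {Init, Send, Err, Req, Load}, keep only states in Sat with every successor in Z. Z1 = {Init, Send, Req, Load}; fixed.
Sat(AG (EX (alarm ∨ crit))) = {Init, Send, Req, Load}
Grant ∉ Sat(AG (EX (alarm ∨ crit))) = {Init, Send, Req, Load}, so the formula does not hold at Grant.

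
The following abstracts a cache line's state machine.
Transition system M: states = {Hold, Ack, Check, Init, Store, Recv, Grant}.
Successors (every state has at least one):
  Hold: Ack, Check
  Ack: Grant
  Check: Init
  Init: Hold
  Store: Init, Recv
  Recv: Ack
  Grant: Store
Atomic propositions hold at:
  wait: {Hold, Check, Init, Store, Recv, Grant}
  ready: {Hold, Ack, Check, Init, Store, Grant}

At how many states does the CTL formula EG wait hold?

5

EG wait: greatest fixpoint, start Z0 = {Hold, Check, Init, Store, Recv, Grant}, keep only states in Sat with some successor in Z. Z1 = {Hold, Check, Init, Store, Grant}; fixed.
Sat(EG wait) = {Hold, Check, Init, Store, Grant}
|Sat(EG wait)| = |{Hold, Check, Init, Store, Grant}| = 5.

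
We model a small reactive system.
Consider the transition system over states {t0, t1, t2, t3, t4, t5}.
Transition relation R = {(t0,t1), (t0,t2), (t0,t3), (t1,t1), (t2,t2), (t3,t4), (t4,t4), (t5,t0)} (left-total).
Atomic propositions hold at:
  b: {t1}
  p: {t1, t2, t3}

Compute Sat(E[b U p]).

{t1, t2, t3}

E[b U p]: least fixpoint, start Z0 = Sat(p) = {t1, t2, t3}, add states in Sat(b) with some successor in Z. Already a fixed point.
Sat(E[b U p]) = {t1, t2, t3}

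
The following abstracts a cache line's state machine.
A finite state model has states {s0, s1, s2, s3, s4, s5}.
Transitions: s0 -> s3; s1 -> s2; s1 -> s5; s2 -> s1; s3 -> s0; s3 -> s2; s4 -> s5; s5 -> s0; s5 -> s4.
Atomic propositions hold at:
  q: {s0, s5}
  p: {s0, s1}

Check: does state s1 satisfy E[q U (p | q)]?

Yes

Sat(p | q) = {s0, s1, s5}
E[q U (p | q)]: least fixpoint, start Z0 = Sat((p | q)) = {s0, s1, s5}, add states in Sat(q) with some successor in Z. Already a fixed point.
Sat(E[q U (p | q)]) = {s0, s1, s5}
s1 ∈ Sat(E[q U (p | q)]) = {s0, s1, s5}, so the formula holds at s1.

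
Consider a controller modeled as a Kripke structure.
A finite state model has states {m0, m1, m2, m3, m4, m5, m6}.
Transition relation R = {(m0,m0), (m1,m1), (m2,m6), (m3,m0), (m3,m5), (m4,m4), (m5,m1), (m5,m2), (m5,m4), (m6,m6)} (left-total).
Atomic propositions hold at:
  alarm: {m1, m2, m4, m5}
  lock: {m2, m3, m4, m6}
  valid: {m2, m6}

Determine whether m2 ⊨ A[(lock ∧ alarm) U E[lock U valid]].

Yes

Sat(lock ∧ alarm) = {m2, m4}
E[lock U valid]: least fixpoint, start Z0 = Sat(valid) = {m2, m6}, add states in Sat(lock) with some successor in Z. Already a fixed point.
Sat(E[lock U valid]) = {m2, m6}
A[(lock ∧ alarm) U E[lock U valid]]: least fixpoint, start Z0 = Sat(E[lock U valid]) = {m2, m6}, add states in Sat(lock ∧ alarm) with every successor in Z. Already a fixed point.
Sat(A[(lock ∧ alarm) U E[lock U valid]]) = {m2, m6}
m2 ∈ Sat(A[(lock ∧ alarm) U E[lock U valid]]) = {m2, m6}, so the formula holds at m2.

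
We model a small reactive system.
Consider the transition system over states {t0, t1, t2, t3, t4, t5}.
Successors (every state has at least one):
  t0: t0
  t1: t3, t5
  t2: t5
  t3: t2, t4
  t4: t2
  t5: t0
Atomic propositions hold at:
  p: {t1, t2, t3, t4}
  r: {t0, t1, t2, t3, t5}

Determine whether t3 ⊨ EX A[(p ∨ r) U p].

Yes

Sat(p ∨ r) = {t0, t1, t2, t3, t4, t5}
A[(p ∨ r) U p]: least fixpoint, start Z0 = Sat(p) = {t1, t2, t3, t4}, add states in Sat(p ∨ r) with every successor in Z. Already a fixed point.
Sat(A[(p ∨ r) U p]) = {t1, t2, t3, t4}
Sat(EX A[(p ∨ r) U p]) = {s : some successor in {t1, t2, t3, t4}} = {t1, t3, t4}
t3 ∈ Sat(EX A[(p ∨ r) U p]) = {t1, t3, t4}, so the formula holds at t3.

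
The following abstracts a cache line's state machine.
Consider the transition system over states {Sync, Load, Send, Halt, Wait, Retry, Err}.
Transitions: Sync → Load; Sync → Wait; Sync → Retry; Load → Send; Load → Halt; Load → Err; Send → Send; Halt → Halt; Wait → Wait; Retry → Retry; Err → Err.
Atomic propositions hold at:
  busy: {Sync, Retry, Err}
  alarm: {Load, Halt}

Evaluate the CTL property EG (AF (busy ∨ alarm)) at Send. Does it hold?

Sat(busy ∨ alarm) = {Sync, Load, Halt, Retry, Err}
AF (busy ∨ alarm): least fixpoint, start Z0 = {Sync, Load, Halt, Retry, Err}, add states with every successor in Z. Already a fixed point.
Sat(AF (busy ∨ alarm)) = {Sync, Load, Halt, Retry, Err}
EG (AF (busy ∨ alarm)): greatest fixpoint, start Z0 = {Sync, Load, Halt, Retry, Err}, keep only states in Sat with some successor in Z. Already a fixed point.
Sat(EG (AF (busy ∨ alarm))) = {Sync, Load, Halt, Retry, Err}
Send ∉ Sat(EG (AF (busy ∨ alarm))) = {Sync, Load, Halt, Retry, Err}, so the formula does not hold at Send.

No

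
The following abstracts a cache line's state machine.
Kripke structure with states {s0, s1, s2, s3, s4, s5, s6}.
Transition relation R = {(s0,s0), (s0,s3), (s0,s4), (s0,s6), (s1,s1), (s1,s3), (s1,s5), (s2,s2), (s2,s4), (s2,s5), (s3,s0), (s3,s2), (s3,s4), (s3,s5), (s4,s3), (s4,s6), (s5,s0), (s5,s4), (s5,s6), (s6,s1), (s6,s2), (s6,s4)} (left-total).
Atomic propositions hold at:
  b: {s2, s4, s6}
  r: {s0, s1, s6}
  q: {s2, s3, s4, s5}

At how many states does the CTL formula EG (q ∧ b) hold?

Sat(q ∧ b) = {s2, s4}
EG (q ∧ b): greatest fixpoint, start Z0 = {s2, s4}, keep only states in Sat with some successor in Z. Z1 = {s2}; fixed.
Sat(EG (q ∧ b)) = {s2}
|Sat(EG (q ∧ b))| = |{s2}| = 1.

1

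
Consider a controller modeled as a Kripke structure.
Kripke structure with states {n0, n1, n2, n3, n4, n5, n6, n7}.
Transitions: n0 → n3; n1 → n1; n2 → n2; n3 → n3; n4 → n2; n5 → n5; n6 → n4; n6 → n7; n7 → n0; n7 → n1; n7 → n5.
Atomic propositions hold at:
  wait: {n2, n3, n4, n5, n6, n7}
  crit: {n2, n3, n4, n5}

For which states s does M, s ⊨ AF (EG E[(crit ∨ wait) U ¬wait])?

Sat(crit ∨ wait) = {n2, n3, n4, n5, n6, n7}
Sat(¬wait) = {n0, n1}
E[(crit ∨ wait) U ¬wait]: least fixpoint, start Z0 = Sat(¬wait) = {n0, n1}, add states in Sat(crit ∨ wait) with some successor in Z. Z1 = {n0, n1, n7}; Z2 = {n0, n1, n6, n7}; fixed.
Sat(E[(crit ∨ wait) U ¬wait]) = {n0, n1, n6, n7}
EG E[(crit ∨ wait) U ¬wait]: greatest fixpoint, start Z0 = {n0, n1, n6, n7}, keep only states in Sat with some successor in Z. Z1 = {n1, n6, n7}; fixed.
Sat(EG E[(crit ∨ wait) U ¬wait]) = {n1, n6, n7}
AF (EG E[(crit ∨ wait) U ¬wait]): least fixpoint, start Z0 = {n1, n6, n7}, add states with every successor in Z. Already a fixed point.
Sat(AF (EG E[(crit ∨ wait) U ¬wait])) = {n1, n6, n7}

{n1, n6, n7}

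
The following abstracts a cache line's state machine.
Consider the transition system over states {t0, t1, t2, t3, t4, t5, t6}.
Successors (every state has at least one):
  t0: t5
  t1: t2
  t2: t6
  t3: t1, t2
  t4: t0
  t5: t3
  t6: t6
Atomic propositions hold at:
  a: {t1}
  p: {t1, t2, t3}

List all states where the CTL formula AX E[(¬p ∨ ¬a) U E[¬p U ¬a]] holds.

Sat(¬p) = {t0, t4, t5, t6}
Sat(¬a) = {t0, t2, t3, t4, t5, t6}
Sat(¬p ∨ ¬a) = {t0, t2, t3, t4, t5, t6}
E[¬p U ¬a]: least fixpoint, start Z0 = Sat(¬a) = {t0, t2, t3, t4, t5, t6}, add states in Sat(¬p) with some successor in Z. Already a fixed point.
Sat(E[¬p U ¬a]) = {t0, t2, t3, t4, t5, t6}
E[(¬p ∨ ¬a) U E[¬p U ¬a]]: least fixpoint, start Z0 = Sat(E[¬p U ¬a]) = {t0, t2, t3, t4, t5, t6}, add states in Sat(¬p ∨ ¬a) with some successor in Z. Already a fixed point.
Sat(E[(¬p ∨ ¬a) U E[¬p U ¬a]]) = {t0, t2, t3, t4, t5, t6}
Sat(AX E[(¬p ∨ ¬a) U E[¬p U ¬a]]) = {s : every successor in {t0, t2, t3, t4, t5, t6}} = {t0, t1, t2, t4, t5, t6}

{t0, t1, t2, t4, t5, t6}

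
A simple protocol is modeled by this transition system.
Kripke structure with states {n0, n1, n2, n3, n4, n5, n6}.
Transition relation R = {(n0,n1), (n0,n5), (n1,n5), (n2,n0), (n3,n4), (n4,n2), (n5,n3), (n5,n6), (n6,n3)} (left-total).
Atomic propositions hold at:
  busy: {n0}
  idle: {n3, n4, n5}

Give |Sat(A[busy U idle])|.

A[busy U idle]: least fixpoint, start Z0 = Sat(idle) = {n3, n4, n5}, add states in Sat(busy) with every successor in Z. Already a fixed point.
Sat(A[busy U idle]) = {n3, n4, n5}
|Sat(A[busy U idle])| = |{n3, n4, n5}| = 3.

3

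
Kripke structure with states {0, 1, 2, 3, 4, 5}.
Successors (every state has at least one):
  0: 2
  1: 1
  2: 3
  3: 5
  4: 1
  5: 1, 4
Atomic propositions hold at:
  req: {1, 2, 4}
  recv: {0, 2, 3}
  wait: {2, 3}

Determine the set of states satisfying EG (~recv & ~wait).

Sat(~recv) = {1, 4, 5}
Sat(~wait) = {0, 1, 4, 5}
Sat(~recv & ~wait) = {1, 4, 5}
EG (~recv & ~wait): greatest fixpoint, start Z0 = {1, 4, 5}, keep only states in Sat with some successor in Z. Already a fixed point.
Sat(EG (~recv & ~wait)) = {1, 4, 5}

{1, 4, 5}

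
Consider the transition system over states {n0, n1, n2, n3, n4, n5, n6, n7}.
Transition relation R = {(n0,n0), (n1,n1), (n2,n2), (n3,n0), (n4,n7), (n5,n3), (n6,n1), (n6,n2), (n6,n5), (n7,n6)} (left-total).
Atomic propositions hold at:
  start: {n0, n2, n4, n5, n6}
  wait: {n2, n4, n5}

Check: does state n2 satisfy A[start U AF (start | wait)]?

Sat(start | wait) = {n0, n2, n4, n5, n6}
AF (start | wait): least fixpoint, start Z0 = {n0, n2, n4, n5, n6}, add states with every successor in Z. Z1 = {n0, n2, n3, n4, n5, n6, n7}; fixed.
Sat(AF (start | wait)) = {n0, n2, n3, n4, n5, n6, n7}
A[start U AF (start | wait)]: least fixpoint, start Z0 = Sat(AF (start | wait)) = {n0, n2, n3, n4, n5, n6, n7}, add states in Sat(start) with every successor in Z. Already a fixed point.
Sat(A[start U AF (start | wait)]) = {n0, n2, n3, n4, n5, n6, n7}
n2 ∈ Sat(A[start U AF (start | wait)]) = {n0, n2, n3, n4, n5, n6, n7}, so the formula holds at n2.

Yes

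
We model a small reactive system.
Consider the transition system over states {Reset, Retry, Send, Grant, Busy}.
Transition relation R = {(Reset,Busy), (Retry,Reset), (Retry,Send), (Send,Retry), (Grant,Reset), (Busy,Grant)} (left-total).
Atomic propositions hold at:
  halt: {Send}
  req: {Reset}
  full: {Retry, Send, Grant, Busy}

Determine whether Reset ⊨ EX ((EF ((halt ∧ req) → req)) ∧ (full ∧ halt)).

No

Sat(halt ∧ req) = ∅
Sat((halt ∧ req) → req) = {Reset, Retry, Send, Grant, Busy}
EF ((halt ∧ req) → req): least fixpoint, start Z0 = {Reset, Retry, Send, Grant, Busy}, add states with some successor in Z. Already a fixed point.
Sat(EF ((halt ∧ req) → req)) = {Reset, Retry, Send, Grant, Busy}
Sat(full ∧ halt) = {Send}
Sat((EF ((halt ∧ req) → req)) ∧ (full ∧ halt)) = {Send}
Sat(EX ((EF ((halt ∧ req) → req)) ∧ (full ∧ halt))) = {s : some successor in {Send}} = {Retry}
Reset ∉ Sat(EX ((EF ((halt ∧ req) → req)) ∧ (full ∧ halt))) = {Retry}, so the formula does not hold at Reset.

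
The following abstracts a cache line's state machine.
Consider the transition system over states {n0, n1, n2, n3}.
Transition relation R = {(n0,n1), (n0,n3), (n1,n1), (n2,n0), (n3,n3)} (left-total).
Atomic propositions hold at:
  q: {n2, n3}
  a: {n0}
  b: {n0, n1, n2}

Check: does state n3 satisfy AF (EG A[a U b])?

A[a U b]: least fixpoint, start Z0 = Sat(b) = {n0, n1, n2}, add states in Sat(a) with every successor in Z. Already a fixed point.
Sat(A[a U b]) = {n0, n1, n2}
EG A[a U b]: greatest fixpoint, start Z0 = {n0, n1, n2}, keep only states in Sat with some successor in Z. Already a fixed point.
Sat(EG A[a U b]) = {n0, n1, n2}
AF (EG A[a U b]): least fixpoint, start Z0 = {n0, n1, n2}, add states with every successor in Z. Already a fixed point.
Sat(AF (EG A[a U b])) = {n0, n1, n2}
n3 ∉ Sat(AF (EG A[a U b])) = {n0, n1, n2}, so the formula does not hold at n3.

No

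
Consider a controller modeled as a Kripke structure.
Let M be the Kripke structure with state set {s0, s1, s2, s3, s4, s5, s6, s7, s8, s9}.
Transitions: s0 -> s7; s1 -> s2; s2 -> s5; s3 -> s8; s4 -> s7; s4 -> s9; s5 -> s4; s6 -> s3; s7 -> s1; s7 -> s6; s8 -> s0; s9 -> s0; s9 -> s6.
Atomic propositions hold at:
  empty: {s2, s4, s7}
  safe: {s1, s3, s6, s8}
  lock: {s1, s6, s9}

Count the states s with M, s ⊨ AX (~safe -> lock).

Sat(~safe) = {s0, s2, s4, s5, s7, s9}
Sat(~safe -> lock) = {s1, s3, s6, s8, s9}
Sat(AX (~safe -> lock)) = {s : every successor in {s1, s3, s6, s8, s9}} = {s3, s6, s7}
|Sat(AX (~safe -> lock))| = |{s3, s6, s7}| = 3.

3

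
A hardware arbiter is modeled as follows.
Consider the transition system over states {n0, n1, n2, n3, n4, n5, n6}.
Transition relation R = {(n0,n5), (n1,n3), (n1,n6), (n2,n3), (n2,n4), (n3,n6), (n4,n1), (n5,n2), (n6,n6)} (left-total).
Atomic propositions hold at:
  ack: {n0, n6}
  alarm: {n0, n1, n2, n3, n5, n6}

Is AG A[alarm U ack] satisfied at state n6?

Yes

A[alarm U ack]: least fixpoint, start Z0 = Sat(ack) = {n0, n6}, add states in Sat(alarm) with every successor in Z. Z1 = {n0, n3, n6}; Z2 = {n0, n1, n3, n6}; fixed.
Sat(A[alarm U ack]) = {n0, n1, n3, n6}
AG A[alarm U ack]: greatest fixpoint, start Z0 = {n0, n1, n3, n6}, keep only states in Sat with every successor in Z. Z1 = {n1, n3, n6}; fixed.
Sat(AG A[alarm U ack]) = {n1, n3, n6}
n6 ∈ Sat(AG A[alarm U ack]) = {n1, n3, n6}, so the formula holds at n6.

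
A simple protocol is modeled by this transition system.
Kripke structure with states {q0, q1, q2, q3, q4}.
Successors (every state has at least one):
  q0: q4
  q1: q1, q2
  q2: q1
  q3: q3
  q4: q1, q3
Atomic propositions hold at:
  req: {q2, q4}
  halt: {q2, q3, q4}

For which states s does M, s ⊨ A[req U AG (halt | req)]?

Sat(halt | req) = {q2, q3, q4}
AG (halt | req): greatest fixpoint, start Z0 = {q2, q3, q4}, keep only states in Sat with every successor in Z. Z1 = {q3}; fixed.
Sat(AG (halt | req)) = {q3}
A[req U AG (halt | req)]: least fixpoint, start Z0 = Sat(AG (halt | req)) = {q3}, add states in Sat(req) with every successor in Z. Already a fixed point.
Sat(A[req U AG (halt | req)]) = {q3}

{q3}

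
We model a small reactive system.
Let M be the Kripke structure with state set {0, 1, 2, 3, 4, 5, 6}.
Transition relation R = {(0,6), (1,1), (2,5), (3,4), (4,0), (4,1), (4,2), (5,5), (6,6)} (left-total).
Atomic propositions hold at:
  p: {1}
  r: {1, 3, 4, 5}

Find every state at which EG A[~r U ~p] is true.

{0, 2, 3, 4, 5, 6}

Sat(~r) = {0, 2, 6}
Sat(~p) = {0, 2, 3, 4, 5, 6}
A[~r U ~p]: least fixpoint, start Z0 = Sat(~p) = {0, 2, 3, 4, 5, 6}, add states in Sat(~r) with every successor in Z. Already a fixed point.
Sat(A[~r U ~p]) = {0, 2, 3, 4, 5, 6}
EG A[~r U ~p]: greatest fixpoint, start Z0 = {0, 2, 3, 4, 5, 6}, keep only states in Sat with some successor in Z. Already a fixed point.
Sat(EG A[~r U ~p]) = {0, 2, 3, 4, 5, 6}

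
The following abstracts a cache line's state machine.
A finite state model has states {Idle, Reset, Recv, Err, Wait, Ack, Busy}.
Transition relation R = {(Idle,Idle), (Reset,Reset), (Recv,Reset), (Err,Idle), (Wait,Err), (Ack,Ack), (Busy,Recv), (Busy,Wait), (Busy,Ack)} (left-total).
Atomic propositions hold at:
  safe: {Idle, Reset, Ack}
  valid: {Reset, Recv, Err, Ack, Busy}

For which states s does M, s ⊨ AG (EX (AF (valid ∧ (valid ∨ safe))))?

{Reset, Recv, Ack}

Sat(valid ∨ safe) = {Idle, Reset, Recv, Err, Ack, Busy}
Sat(valid ∧ (valid ∨ safe)) = {Reset, Recv, Err, Ack, Busy}
AF (valid ∧ (valid ∨ safe)): least fixpoint, start Z0 = {Reset, Recv, Err, Ack, Busy}, add states with every successor in Z. Z1 = {Reset, Recv, Err, Wait, Ack, Busy}; fixed.
Sat(AF (valid ∧ (valid ∨ safe))) = {Reset, Recv, Err, Wait, Ack, Busy}
Sat(EX (AF (valid ∧ (valid ∨ safe)))) = {s : some successor in {Reset, Recv, Err, Wait, Ack, Busy}} = {Reset, Recv, Wait, Ack, Busy}
AG (EX (AF (valid ∧ (valid ∨ safe)))): greatest fixpoint, start Z0 = {Reset, Recv, Wait, Ack, Busy}, keep only states in Sat with every successor in Z. Z1 = {Reset, Recv, Ack, Busy}; Z2 = {Reset, Recv, Ack}; fixed.
Sat(AG (EX (AF (valid ∧ (valid ∨ safe))))) = {Reset, Recv, Ack}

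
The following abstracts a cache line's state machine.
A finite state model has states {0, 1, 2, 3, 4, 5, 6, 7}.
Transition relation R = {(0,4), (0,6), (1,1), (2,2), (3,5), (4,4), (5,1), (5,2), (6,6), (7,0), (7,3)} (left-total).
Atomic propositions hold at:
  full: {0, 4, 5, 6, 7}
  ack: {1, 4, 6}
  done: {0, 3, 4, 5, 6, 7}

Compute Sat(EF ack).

EF ack: least fixpoint, start Z0 = {1, 4, 6}, add states with some successor in Z. Z1 = {0, 1, 4, 5, 6}; Z2 = {0, 1, 3, 4, 5, 6, 7}; fixed.
Sat(EF ack) = {0, 1, 3, 4, 5, 6, 7}

{0, 1, 3, 4, 5, 6, 7}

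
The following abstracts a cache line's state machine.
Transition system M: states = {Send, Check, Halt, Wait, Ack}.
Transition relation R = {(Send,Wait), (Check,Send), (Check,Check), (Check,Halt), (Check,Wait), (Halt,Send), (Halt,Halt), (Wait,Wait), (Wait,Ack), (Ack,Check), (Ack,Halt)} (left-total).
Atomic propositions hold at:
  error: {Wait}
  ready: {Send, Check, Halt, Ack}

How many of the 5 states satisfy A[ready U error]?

2

A[ready U error]: least fixpoint, start Z0 = Sat(error) = {Wait}, add states in Sat(ready) with every successor in Z. Z1 = {Send, Wait}; fixed.
Sat(A[ready U error]) = {Send, Wait}
|Sat(A[ready U error])| = |{Send, Wait}| = 2.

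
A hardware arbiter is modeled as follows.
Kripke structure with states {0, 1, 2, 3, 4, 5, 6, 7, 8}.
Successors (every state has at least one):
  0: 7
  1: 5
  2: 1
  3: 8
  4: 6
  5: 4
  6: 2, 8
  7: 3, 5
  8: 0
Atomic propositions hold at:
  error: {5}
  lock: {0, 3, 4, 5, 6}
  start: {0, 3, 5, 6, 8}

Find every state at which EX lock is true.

{1, 4, 5, 7, 8}

Sat(EX lock) = {s : some successor in {0, 3, 4, 5, 6}} = {1, 4, 5, 7, 8}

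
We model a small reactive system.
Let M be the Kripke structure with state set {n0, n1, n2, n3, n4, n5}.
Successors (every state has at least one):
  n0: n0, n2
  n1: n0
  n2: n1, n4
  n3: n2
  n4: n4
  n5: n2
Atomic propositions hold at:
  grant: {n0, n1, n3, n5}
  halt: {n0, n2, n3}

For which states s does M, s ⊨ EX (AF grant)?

{n0, n1, n2}

AF grant: least fixpoint, start Z0 = {n0, n1, n3, n5}, add states with every successor in Z. Already a fixed point.
Sat(AF grant) = {n0, n1, n3, n5}
Sat(EX (AF grant)) = {s : some successor in {n0, n1, n3, n5}} = {n0, n1, n2}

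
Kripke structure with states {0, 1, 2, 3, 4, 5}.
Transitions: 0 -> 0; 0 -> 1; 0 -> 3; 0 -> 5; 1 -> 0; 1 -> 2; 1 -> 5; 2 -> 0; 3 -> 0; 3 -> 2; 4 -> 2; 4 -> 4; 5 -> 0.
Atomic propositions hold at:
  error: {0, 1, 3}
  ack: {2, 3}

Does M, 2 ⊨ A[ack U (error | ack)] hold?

Yes

Sat(error | ack) = {0, 1, 2, 3}
A[ack U (error | ack)]: least fixpoint, start Z0 = Sat((error | ack)) = {0, 1, 2, 3}, add states in Sat(ack) with every successor in Z. Already a fixed point.
Sat(A[ack U (error | ack)]) = {0, 1, 2, 3}
2 ∈ Sat(A[ack U (error | ack)]) = {0, 1, 2, 3}, so the formula holds at 2.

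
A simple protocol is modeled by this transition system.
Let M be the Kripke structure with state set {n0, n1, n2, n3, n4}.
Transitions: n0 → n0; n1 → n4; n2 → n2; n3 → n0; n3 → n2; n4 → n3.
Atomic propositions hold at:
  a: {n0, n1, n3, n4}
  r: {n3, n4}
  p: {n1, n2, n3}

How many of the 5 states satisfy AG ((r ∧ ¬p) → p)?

3

Sat(¬p) = {n0, n4}
Sat(r ∧ ¬p) = {n4}
Sat((r ∧ ¬p) → p) = {n0, n1, n2, n3}
AG ((r ∧ ¬p) → p): greatest fixpoint, start Z0 = {n0, n1, n2, n3}, keep only states in Sat with every successor in Z. Z1 = {n0, n2, n3}; fixed.
Sat(AG ((r ∧ ¬p) → p)) = {n0, n2, n3}
|Sat(AG ((r ∧ ¬p) → p))| = |{n0, n2, n3}| = 3.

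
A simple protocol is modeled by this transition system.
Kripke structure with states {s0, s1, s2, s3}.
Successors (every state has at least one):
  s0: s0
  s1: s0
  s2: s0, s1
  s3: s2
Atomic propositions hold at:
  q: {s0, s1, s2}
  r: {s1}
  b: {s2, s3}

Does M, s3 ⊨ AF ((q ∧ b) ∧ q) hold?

Sat(q ∧ b) = {s2}
Sat((q ∧ b) ∧ q) = {s2}
AF ((q ∧ b) ∧ q): least fixpoint, start Z0 = {s2}, add states with every successor in Z. Z1 = {s2, s3}; fixed.
Sat(AF ((q ∧ b) ∧ q)) = {s2, s3}
s3 ∈ Sat(AF ((q ∧ b) ∧ q)) = {s2, s3}, so the formula holds at s3.

Yes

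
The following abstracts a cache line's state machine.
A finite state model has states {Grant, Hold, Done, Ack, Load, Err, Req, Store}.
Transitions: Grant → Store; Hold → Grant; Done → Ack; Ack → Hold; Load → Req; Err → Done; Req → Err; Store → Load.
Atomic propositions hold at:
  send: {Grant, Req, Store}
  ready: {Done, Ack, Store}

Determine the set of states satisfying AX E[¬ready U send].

Sat(¬ready) = {Grant, Hold, Load, Err, Req}
E[¬ready U send]: least fixpoint, start Z0 = Sat(send) = {Grant, Req, Store}, add states in Sat(¬ready) with some successor in Z. Z1 = {Grant, Hold, Load, Req, Store}; fixed.
Sat(E[¬ready U send]) = {Grant, Hold, Load, Req, Store}
Sat(AX E[¬ready U send]) = {s : every successor in {Grant, Hold, Load, Req, Store}} = {Grant, Hold, Ack, Load, Store}

{Grant, Hold, Ack, Load, Store}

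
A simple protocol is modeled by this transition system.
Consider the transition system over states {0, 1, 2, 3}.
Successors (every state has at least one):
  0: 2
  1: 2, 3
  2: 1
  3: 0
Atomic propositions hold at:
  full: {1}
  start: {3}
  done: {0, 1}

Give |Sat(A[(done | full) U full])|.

Sat(done | full) = {0, 1}
A[(done | full) U full]: least fixpoint, start Z0 = Sat(full) = {1}, add states in Sat(done | full) with every successor in Z. Already a fixed point.
Sat(A[(done | full) U full]) = {1}
|Sat(A[(done | full) U full])| = |{1}| = 1.

1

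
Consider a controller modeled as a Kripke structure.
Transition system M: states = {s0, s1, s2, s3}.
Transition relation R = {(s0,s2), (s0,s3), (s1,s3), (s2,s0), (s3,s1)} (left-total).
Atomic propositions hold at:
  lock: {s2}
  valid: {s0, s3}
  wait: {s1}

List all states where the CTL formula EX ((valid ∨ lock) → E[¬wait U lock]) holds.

Sat(valid ∨ lock) = {s0, s2, s3}
Sat(¬wait) = {s0, s2, s3}
E[¬wait U lock]: least fixpoint, start Z0 = Sat(lock) = {s2}, add states in Sat(¬wait) with some successor in Z. Z1 = {s0, s2}; fixed.
Sat(E[¬wait U lock]) = {s0, s2}
Sat((valid ∨ lock) → E[¬wait U lock]) = {s0, s1, s2}
Sat(EX ((valid ∨ lock) → E[¬wait U lock])) = {s : some successor in {s0, s1, s2}} = {s0, s2, s3}

{s0, s2, s3}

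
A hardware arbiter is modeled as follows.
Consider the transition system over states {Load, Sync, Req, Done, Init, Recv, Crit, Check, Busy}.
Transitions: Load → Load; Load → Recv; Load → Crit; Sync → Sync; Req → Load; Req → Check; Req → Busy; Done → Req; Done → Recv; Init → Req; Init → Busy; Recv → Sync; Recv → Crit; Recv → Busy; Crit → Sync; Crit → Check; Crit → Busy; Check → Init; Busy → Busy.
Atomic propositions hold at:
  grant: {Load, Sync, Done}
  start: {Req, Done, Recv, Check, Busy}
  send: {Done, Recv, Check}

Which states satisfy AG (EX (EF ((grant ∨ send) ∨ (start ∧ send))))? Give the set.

{Sync}

Sat(grant ∨ send) = {Load, Sync, Done, Recv, Check}
Sat(start ∧ send) = {Done, Recv, Check}
Sat((grant ∨ send) ∨ (start ∧ send)) = {Load, Sync, Done, Recv, Check}
EF ((grant ∨ send) ∨ (start ∧ send)): least fixpoint, start Z0 = {Load, Sync, Done, Recv, Check}, add states with some successor in Z. Z1 = {Load, Sync, Req, Done, Recv, Crit, Check}; Z2 = {Load, Sync, Req, Done, Init, Recv, Crit, Check}; fixed.
Sat(EF ((grant ∨ send) ∨ (start ∧ send))) = {Load, Sync, Req, Done, Init, Recv, Crit, Check}
Sat(EX (EF ((grant ∨ send) ∨ (start ∧ send)))) = {s : some successor in {Load, Sync, Req, Done, Init, Recv, Crit, Check}} = {Load, Sync, Req, Done, Init, Recv, Crit, Check}
AG (EX (EF ((grant ∨ send) ∨ (start ∧ send)))): greatest fixpoint, start Z0 = {Load, Sync, Req, Done, Init, Recv, Crit, Check}, keep only states in Sat with every successor in Z. Z1 = {Load, Sync, Done, Check}; Z2 = {Sync}; fixed.
Sat(AG (EX (EF ((grant ∨ send) ∨ (start ∧ send))))) = {Sync}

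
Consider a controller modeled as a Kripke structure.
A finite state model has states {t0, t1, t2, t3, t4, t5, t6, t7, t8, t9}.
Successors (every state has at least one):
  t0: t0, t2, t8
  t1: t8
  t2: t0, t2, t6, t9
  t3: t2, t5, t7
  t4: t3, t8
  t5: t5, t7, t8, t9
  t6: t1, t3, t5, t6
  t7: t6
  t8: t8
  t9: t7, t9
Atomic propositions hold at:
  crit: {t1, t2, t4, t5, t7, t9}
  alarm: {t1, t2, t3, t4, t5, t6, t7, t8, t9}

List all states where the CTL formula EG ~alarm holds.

Sat(~alarm) = {t0}
EG ~alarm: greatest fixpoint, start Z0 = {t0}, keep only states in Sat with some successor in Z. Already a fixed point.
Sat(EG ~alarm) = {t0}

{t0}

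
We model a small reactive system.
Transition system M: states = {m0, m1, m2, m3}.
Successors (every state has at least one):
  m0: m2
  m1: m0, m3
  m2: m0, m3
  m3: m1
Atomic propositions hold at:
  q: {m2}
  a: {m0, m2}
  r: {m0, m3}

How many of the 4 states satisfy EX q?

1

Sat(EX q) = {s : some successor in {m2}} = {m0}
|Sat(EX q)| = |{m0}| = 1.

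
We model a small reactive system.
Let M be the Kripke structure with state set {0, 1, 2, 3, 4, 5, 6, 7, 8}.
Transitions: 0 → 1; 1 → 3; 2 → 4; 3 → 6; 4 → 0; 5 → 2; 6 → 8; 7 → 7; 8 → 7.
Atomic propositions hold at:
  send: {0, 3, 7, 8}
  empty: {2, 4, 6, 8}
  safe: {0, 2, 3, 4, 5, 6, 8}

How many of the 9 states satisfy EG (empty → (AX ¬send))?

Sat(¬send) = {1, 2, 4, 5, 6}
Sat(AX ¬send) = {s : every successor in {1, 2, 4, 5, 6}} = {0, 2, 3, 5}
Sat(empty → (AX ¬send)) = {0, 1, 2, 3, 5, 7}
EG (empty → (AX ¬send)): greatest fixpoint, start Z0 = {0, 1, 2, 3, 5, 7}, keep only states in Sat with some successor in Z. Z1 = {0, 1, 5, 7}; Z2 = {0, 7}; Z3 = {7}; fixed.
Sat(EG (empty → (AX ¬send))) = {7}
|Sat(EG (empty → (AX ¬send)))| = |{7}| = 1.

1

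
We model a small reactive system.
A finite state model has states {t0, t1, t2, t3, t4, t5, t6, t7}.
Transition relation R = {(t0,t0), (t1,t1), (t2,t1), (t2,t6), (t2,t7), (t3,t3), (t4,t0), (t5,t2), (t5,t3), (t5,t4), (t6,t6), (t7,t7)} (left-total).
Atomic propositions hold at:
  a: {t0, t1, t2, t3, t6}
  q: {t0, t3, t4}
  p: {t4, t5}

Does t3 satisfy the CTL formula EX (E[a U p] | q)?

E[a U p]: least fixpoint, start Z0 = Sat(p) = {t4, t5}, add states in Sat(a) with some successor in Z. Already a fixed point.
Sat(E[a U p]) = {t4, t5}
Sat(E[a U p] | q) = {t0, t3, t4, t5}
Sat(EX (E[a U p] | q)) = {s : some successor in {t0, t3, t4, t5}} = {t0, t3, t4, t5}
t3 ∈ Sat(EX (E[a U p] | q)) = {t0, t3, t4, t5}, so the formula holds at t3.

Yes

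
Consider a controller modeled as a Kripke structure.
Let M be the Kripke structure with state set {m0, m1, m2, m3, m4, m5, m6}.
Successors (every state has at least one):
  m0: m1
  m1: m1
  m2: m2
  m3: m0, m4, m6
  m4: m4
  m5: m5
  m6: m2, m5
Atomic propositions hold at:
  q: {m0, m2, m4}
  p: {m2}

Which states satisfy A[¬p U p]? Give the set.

Sat(¬p) = {m0, m1, m3, m4, m5, m6}
A[¬p U p]: least fixpoint, start Z0 = Sat(p) = {m2}, add states in Sat(¬p) with every successor in Z. Already a fixed point.
Sat(A[¬p U p]) = {m2}

{m2}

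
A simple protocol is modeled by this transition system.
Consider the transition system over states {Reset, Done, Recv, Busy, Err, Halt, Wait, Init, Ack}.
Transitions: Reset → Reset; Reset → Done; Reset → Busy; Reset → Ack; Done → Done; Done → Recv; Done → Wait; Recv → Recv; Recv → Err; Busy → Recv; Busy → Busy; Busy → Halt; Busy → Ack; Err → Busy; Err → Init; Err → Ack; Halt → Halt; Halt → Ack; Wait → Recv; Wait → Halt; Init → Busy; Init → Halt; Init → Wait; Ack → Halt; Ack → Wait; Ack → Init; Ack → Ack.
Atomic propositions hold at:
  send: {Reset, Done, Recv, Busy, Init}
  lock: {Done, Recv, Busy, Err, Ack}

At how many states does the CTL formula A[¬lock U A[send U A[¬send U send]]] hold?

Sat(¬lock) = {Reset, Halt, Wait, Init}
Sat(¬send) = {Err, Halt, Wait, Ack}
A[¬send U send]: least fixpoint, start Z0 = Sat(send) = {Reset, Done, Recv, Busy, Init}, add states in Sat(¬send) with every successor in Z. Already a fixed point.
Sat(A[¬send U send]) = {Reset, Done, Recv, Busy, Init}
A[send U A[¬send U send]]: least fixpoint, start Z0 = Sat(A[¬send U send]) = {Reset, Done, Recv, Busy, Init}, add states in Sat(send) with every successor in Z. Already a fixed point.
Sat(A[send U A[¬send U send]]) = {Reset, Done, Recv, Busy, Init}
A[¬lock U A[send U A[¬send U send]]]: least fixpoint, start Z0 = Sat(A[send U A[¬send U send]]) = {Reset, Done, Recv, Busy, Init}, add states in Sat(¬lock) with every successor in Z. Already a fixed point.
Sat(A[¬lock U A[send U A[¬send U send]]]) = {Reset, Done, Recv, Busy, Init}
|Sat(A[¬lock U A[send U A[¬send U send]]])| = |{Reset, Done, Recv, Busy, Init}| = 5.

5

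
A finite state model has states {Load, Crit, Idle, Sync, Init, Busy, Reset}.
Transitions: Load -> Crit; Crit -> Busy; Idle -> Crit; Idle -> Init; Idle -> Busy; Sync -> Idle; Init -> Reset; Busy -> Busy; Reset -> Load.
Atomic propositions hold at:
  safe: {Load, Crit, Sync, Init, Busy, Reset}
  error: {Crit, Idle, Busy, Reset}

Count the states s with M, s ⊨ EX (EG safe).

EG safe: greatest fixpoint, start Z0 = {Load, Crit, Sync, Init, Busy, Reset}, keep only states in Sat with some successor in Z. Z1 = {Load, Crit, Init, Busy, Reset}; fixed.
Sat(EG safe) = {Load, Crit, Init, Busy, Reset}
Sat(EX (EG safe)) = {s : some successor in {Load, Crit, Init, Busy, Reset}} = {Load, Crit, Idle, Init, Busy, Reset}
|Sat(EX (EG safe))| = |{Load, Crit, Idle, Init, Busy, Reset}| = 6.

6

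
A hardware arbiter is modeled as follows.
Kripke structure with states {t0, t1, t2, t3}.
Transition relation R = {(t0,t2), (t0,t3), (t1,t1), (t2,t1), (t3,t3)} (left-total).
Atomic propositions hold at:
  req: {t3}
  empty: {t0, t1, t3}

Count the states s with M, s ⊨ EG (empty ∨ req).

3

Sat(empty ∨ req) = {t0, t1, t3}
EG (empty ∨ req): greatest fixpoint, start Z0 = {t0, t1, t3}, keep only states in Sat with some successor in Z. Already a fixed point.
Sat(EG (empty ∨ req)) = {t0, t1, t3}
|Sat(EG (empty ∨ req))| = |{t0, t1, t3}| = 3.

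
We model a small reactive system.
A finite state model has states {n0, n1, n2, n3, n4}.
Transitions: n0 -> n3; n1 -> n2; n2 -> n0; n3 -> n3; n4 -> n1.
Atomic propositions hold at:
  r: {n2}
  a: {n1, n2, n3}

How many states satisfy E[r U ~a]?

Sat(~a) = {n0, n4}
E[r U ~a]: least fixpoint, start Z0 = Sat(~a) = {n0, n4}, add states in Sat(r) with some successor in Z. Z1 = {n0, n2, n4}; fixed.
Sat(E[r U ~a]) = {n0, n2, n4}
|Sat(E[r U ~a])| = |{n0, n2, n4}| = 3.

3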